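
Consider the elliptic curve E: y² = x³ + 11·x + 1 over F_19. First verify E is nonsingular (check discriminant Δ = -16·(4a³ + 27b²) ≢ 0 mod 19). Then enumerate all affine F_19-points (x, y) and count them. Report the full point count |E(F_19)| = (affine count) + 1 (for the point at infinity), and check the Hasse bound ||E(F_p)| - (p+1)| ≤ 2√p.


Affine points = {(0, 1), (0, 18), (3, 2), (3, 17), (6, 6), (6, 13), (10, 3), (10, 16), (11, 3), (11, 16), (13, 2), (13, 17), (14, 7), (14, 12), (15, 8), (15, 11), (16, 6), (16, 13), (17, 3), (17, 16)}; affine count = 20; |E(F_19)| = 21.

Discriminant check: Δ ∝ 4a³ + 27b² = 4·11³ + 27·1² = 4·1331 + 27·1 ≡ 12 (mod 19). Nonzero ⇒ E is nonsingular.
For each x ∈ F_19, compute rhs = x³ + 11·x + 1 mod 19, then count y ∈ F_19 with y² ≡ rhs.
  x = 0: rhs = 1, matching y values: 1, 18 (2 points).
  x = 1: rhs = 13, matching y values: none (0 points).
  x = 2: rhs = 12, matching y values: none (0 points).
  x = 3: rhs = 4, matching y values: 2, 17 (2 points).
  x = 4: rhs = 14, matching y values: none (0 points).
  x = 5: rhs = 10, matching y values: none (0 points).
  x = 6: rhs = 17, matching y values: 6, 13 (2 points).
  x = 7: rhs = 3, matching y values: none (0 points).
  x = 8: rhs = 12, matching y values: none (0 points).
  x = 9: rhs = 12, matching y values: none (0 points).
  x = 10: rhs = 9, matching y values: 3, 16 (2 points).
  x = 11: rhs = 9, matching y values: 3, 16 (2 points).
  x = 12: rhs = 18, matching y values: none (0 points).
  x = 13: rhs = 4, matching y values: 2, 17 (2 points).
  x = 14: rhs = 11, matching y values: 7, 12 (2 points).
  x = 15: rhs = 7, matching y values: 8, 11 (2 points).
  x = 16: rhs = 17, matching y values: 6, 13 (2 points).
  x = 17: rhs = 9, matching y values: 3, 16 (2 points).
  x = 18: rhs = 8, matching y values: none (0 points).
Total affine count: 20.
Full point count |E(F_19)| = 20 + 1 = 21.
Hasse bound: |21 − (19+1)| = |1| = 1 ≤ 2√19 ≈ 8.7178 ✓.


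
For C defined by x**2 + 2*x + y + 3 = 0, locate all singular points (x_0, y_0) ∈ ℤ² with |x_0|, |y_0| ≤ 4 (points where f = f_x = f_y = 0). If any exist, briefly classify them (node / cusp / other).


No singular points in the scanned grid; C is smooth there.

Compute partial derivatives:
  f_x = 2*x + 2.
  f_y = 1.
f_y = 1 is a nonzero constant, so f_y never vanishes: no point (x, y) can satisfy f = f_x = f_y = 0. In particular no (x, y) ∈ {−4, ..., 4}² is singular; the curve is smooth.


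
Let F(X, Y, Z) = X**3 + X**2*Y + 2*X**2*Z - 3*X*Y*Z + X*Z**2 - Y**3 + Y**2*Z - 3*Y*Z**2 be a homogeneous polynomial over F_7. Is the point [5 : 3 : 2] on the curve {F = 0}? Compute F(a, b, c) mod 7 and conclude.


F(5,3,2) ≡ 3 (mod 7); P is NOT on the curve.

Evaluate F(5, 3, 2) term-by-term (mod 7).
  X**3 ↦ 1·125·1·1 = 125
  X**2*Y ↦ 1·25·3·1 = 75
  2*X**2*Z ↦ 2·25·1·2 = 100
  -3*X*Y*Z ↦ -3·5·3·2 = -90
  X*Z**2 ↦ 1·5·1·4 = 20
  -Y**3 ↦ -1·1·27·1 = -27
  Y**2*Z ↦ 1·1·9·2 = 18
  -3*Y*Z**2 ↦ -3·1·3·4 = -36
Sum: F(5, 3, 2) = (125) + (75) + (100) + (-90) + (20) + (-27) + (18) + (-36) = 185.
Reducing mod 7: 185 ≡ 3 (mod 7).
Since F(a, b, c) ≡ 3 ≠ 0 (mod 7), P does NOT lie on the curve.


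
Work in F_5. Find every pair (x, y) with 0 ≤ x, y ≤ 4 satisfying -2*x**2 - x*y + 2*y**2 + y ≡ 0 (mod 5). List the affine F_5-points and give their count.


Affine F_5-points: {(0, 0), (0, 2), (1, 1), (1, 4), (2, 4), (4, 2)}; count = 6.

For each of the 25 pairs (x, y) ∈ F_5², evaluate f(x, y) mod 5. Record the zeros.
  x = 0: [0↦0, 1↦3, 2↦0, 3↦1, 4↦1]  zeros at y ∈ {0, 2}
  x = 1: [0↦3, 1↦0, 2↦1, 3↦1, 4↦0]  zeros at y ∈ {1, 4}
  x = 2: [0↦2, 1↦3, 2↦3, 3↦2, 4↦0]  zeros at y ∈ {4}
  x = 3: [0↦2, 1↦2, 2↦1, 3↦4, 4↦1]  zeros at y ∈ ∅
  x = 4: [0↦3, 1↦2, 2↦0, 3↦2, 4↦3]  zeros at y ∈ {2}
Collecting zeros: affine points = {(0, 0), (0, 2), (1, 1), (1, 4), (2, 4), (4, 2)}.
Total count |C(F_5)_aff| = 6.


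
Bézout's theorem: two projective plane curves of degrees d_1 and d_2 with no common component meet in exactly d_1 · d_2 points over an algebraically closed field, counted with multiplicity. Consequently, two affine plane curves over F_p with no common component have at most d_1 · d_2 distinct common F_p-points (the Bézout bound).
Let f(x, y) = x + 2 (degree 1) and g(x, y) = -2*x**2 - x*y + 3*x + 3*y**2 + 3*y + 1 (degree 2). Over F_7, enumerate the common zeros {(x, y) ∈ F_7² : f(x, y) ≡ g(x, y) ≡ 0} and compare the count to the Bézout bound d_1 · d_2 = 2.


Common zeros: ∅; count = 0; Bézout bound = 2.

deg(f) = 1, deg(g) = 2, so Bézout bound = 2.
Scan x ∈ F_7. For each x, list the y ∈ F_7 with f(x, y) ≡ 0 and those with g(x, y) ≡ 0 (mod 7); the common zeros in that column are the intersection.
  x = 0: f ≡ 0 at y ∈ ∅; g ≡ 0 at y ∈ {1, 5}; common: ∅.
  x = 1: f ≡ 0 at y ∈ ∅; g ≡ 0 at y ∈ {1, 3}; common: ∅.
  x = 2: f ≡ 0 at y ∈ ∅; g ≡ 0 at y ∈ ∅; common: ∅.
  x = 3: f ≡ 0 at y ∈ ∅; g ≡ 0 at y ∈ ∅; common: ∅.
  x = 4: f ≡ 0 at y ∈ ∅; g ≡ 0 at y ∈ ∅; common: ∅.
  x = 5: f ≡ 0 at y ∈ {0, 1, 2, 3, 4, 5, 6}; g ≡ 0 at y ∈ ∅; common: ∅.
  x = 6: f ≡ 0 at y ∈ ∅; g ≡ 0 at y ∈ {3, 5}; common: ∅.
Collecting: common zeros = ∅, so the count is 0.
Comparison with the Bézout bound: 0 ≤ 2 = deg(f)·deg(g), as expected for curves with no common component (the affine F_7-count falls short of the bound because intersections may lie at infinity, over extension fields, or carry multiplicity).


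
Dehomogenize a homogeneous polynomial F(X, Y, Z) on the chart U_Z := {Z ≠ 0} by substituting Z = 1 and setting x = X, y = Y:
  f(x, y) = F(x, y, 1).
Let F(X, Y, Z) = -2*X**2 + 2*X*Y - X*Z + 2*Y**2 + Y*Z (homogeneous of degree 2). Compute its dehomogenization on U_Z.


f(x, y) = -2*x**2 + 2*x*y - x + 2*y**2 + y

On U_Z we set Z = 1. Each monomial c·X^i·Y^j·Z^k in F becomes c·x^i·y^j·1^k = c·x^i·y^j.
Substituting Z = 1: F(X, Y, 1) = -2*x**2 + 2*x*y - x + 2*y**2 + y.
Note: deg(f) ≤ deg(F) = 2; strict inequality happens when F is divisible by Z (lost terms).


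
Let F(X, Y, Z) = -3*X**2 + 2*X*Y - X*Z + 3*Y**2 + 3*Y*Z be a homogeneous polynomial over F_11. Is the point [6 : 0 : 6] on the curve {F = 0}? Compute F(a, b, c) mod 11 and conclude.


F(6,0,6) ≡ 10 (mod 11); P is NOT on the curve.

Evaluate F(6, 0, 6) term-by-term (mod 11).
  -3*X**2 ↦ -3·36·1·1 = -108
  2*X*Y ↦ 2·6·0·1 = 0
  -X*Z ↦ -1·6·1·6 = -36
  3*Y**2 ↦ 3·1·0·1 = 0
  3*Y*Z ↦ 3·1·0·6 = 0
Sum: F(6, 0, 6) = (-108) + (0) + (-36) + (0) + (0) = -144.
Reducing mod 11: -144 ≡ 10 (mod 11).
Since F(a, b, c) ≡ 10 ≠ 0 (mod 11), P does NOT lie on the curve.


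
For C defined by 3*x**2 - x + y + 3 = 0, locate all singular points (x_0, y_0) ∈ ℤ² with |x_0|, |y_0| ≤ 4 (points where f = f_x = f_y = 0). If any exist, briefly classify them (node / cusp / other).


No singular points in the scanned grid; C is smooth there.

Compute partial derivatives:
  f_x = 6*x - 1.
  f_y = 1.
f_y = 1 is a nonzero constant, so f_y never vanishes: no point (x, y) can satisfy f = f_x = f_y = 0. In particular no (x, y) ∈ {−4, ..., 4}² is singular; the curve is smooth.


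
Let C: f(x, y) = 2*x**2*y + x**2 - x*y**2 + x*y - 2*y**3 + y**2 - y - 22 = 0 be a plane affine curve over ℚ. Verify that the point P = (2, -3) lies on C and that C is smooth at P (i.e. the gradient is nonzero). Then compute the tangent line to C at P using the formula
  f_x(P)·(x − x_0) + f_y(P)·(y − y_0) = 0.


Tangent line at P: -32*x - 39*y - 53 = 0.

Step 1: f(2, -3) = 0, so P lies on C.
Step 2: partial derivatives
  f_x(x, y) = 4*x*y + 2*x - y**2 + y, f_y(x, y) = 2*x**2 - 2*x*y + x - 6*y**2 + 2*y - 1.
  f_x(P) = -32, f_y(P) = -39 (gradient nonzero, so P is smooth).
Step 3: tangent line at P: -32·(x − 2) + -39·(y − -3) = 0.
Expanding: -32*x - 39*y - 53 = 0.


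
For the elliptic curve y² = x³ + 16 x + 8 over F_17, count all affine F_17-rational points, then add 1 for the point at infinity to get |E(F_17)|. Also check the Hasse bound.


Affine points = {(0, 5), (0, 12), (1, 5), (1, 12), (3, 7), (3, 10), (4, 0), (5, 3), (5, 14), (7, 2), (7, 15), (8, 6), (8, 11), (11, 6), (11, 11), (13, 4), (13, 13), (14, 1), (14, 16), (15, 6), (15, 11), (16, 5), (16, 12)}; affine count = 23; |E(F_17)| = 24.

Discriminant check: Δ ∝ 4a³ + 27b² = 4·16³ + 27·8² = 4·4096 + 27·64 ≡ 7 (mod 17). Nonzero ⇒ E is nonsingular.
For each x ∈ F_17, compute rhs = x³ + 16·x + 8 mod 17, then count y ∈ F_17 with y² ≡ rhs.
  x = 0: rhs = 8, matching y values: 5, 12 (2 points).
  x = 1: rhs = 8, matching y values: 5, 12 (2 points).
  x = 2: rhs = 14, matching y values: none (0 points).
  x = 3: rhs = 15, matching y values: 7, 10 (2 points).
  x = 4: rhs = 0, matching y values: 0 (1 points).
  x = 5: rhs = 9, matching y values: 3, 14 (2 points).
  x = 6: rhs = 14, matching y values: none (0 points).
  x = 7: rhs = 4, matching y values: 2, 15 (2 points).
  x = 8: rhs = 2, matching y values: 6, 11 (2 points).
  x = 9: rhs = 14, matching y values: none (0 points).
  x = 10: rhs = 12, matching y values: none (0 points).
  x = 11: rhs = 2, matching y values: 6, 11 (2 points).
  x = 12: rhs = 7, matching y values: none (0 points).
  x = 13: rhs = 16, matching y values: 4, 13 (2 points).
  x = 14: rhs = 1, matching y values: 1, 16 (2 points).
  x = 15: rhs = 2, matching y values: 6, 11 (2 points).
  x = 16: rhs = 8, matching y values: 5, 12 (2 points).
Total affine count: 23.
Full point count |E(F_17)| = 23 + 1 = 24.
Hasse bound: |24 − (17+1)| = |6| = 6 ≤ 2√17 ≈ 8.2462 ✓.


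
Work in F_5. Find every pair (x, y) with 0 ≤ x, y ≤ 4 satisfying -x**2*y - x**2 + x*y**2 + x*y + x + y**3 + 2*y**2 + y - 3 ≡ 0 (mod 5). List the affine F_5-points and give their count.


Affine F_5-points: {(0, 2), (0, 3), (2, 0), (2, 3), (3, 4), (4, 0), (4, 2)}; count = 7.

For each of the 25 pairs (x, y) ∈ F_5², evaluate f(x, y) mod 5. Record the zeros.
  x = 0: [0↦2, 1↦1, 2↦0, 3↦0, 4↦2]  zeros at y ∈ {2, 3}
  x = 1: [0↦2, 1↦2, 2↦4, 3↦4, 4↦3]  zeros at y ∈ ∅
  x = 2: [0↦0, 1↦4, 2↦2, 3↦0, 4↦4]  zeros at y ∈ {0, 3}
  x = 3: [0↦1, 1↦2, 2↦4, 3↦3, 4↦0]  zeros at y ∈ {4}
  x = 4: [0↦0, 1↦1, 2↦0, 3↦3, 4↦1]  zeros at y ∈ {0, 2}
Collecting zeros: affine points = {(0, 2), (0, 3), (2, 0), (2, 3), (3, 4), (4, 0), (4, 2)}.
Total count |C(F_5)_aff| = 7.


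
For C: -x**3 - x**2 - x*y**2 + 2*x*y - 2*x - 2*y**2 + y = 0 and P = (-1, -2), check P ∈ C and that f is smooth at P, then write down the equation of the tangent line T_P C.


Tangent line at P: -11*x + 3*y - 5 = 0.

Step 1: f(-1, -2) = 0, so P lies on C.
Step 2: partial derivatives
  f_x(x, y) = -3*x**2 - 2*x - y**2 + 2*y - 2, f_y(x, y) = -2*x*y + 2*x - 4*y + 1.
  f_x(P) = -11, f_y(P) = 3 (gradient nonzero, so P is smooth).
Step 3: tangent line at P: -11·(x − -1) + 3·(y − -2) = 0.
Expanding: -11*x + 3*y - 5 = 0.


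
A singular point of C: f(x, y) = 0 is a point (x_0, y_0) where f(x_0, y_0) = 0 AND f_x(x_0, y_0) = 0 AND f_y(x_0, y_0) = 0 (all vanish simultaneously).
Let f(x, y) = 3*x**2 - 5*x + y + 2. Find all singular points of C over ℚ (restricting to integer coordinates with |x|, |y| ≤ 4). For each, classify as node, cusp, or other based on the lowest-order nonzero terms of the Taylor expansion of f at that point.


No singular points in the scanned grid; C is smooth there.

Compute partial derivatives:
  f_x = 6*x - 5.
  f_y = 1.
f_y = 1 is a nonzero constant, so f_y never vanishes: no point (x, y) can satisfy f = f_x = f_y = 0. In particular no (x, y) ∈ {−4, ..., 4}² is singular; the curve is smooth.


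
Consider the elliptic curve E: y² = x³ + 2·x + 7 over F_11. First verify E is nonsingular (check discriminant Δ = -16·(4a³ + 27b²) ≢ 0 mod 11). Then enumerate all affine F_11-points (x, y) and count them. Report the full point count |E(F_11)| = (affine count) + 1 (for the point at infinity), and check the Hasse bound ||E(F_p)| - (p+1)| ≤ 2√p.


Affine points = {(6, 2), (6, 9), (7, 1), (7, 10), (10, 2), (10, 9)}; affine count = 6; |E(F_11)| = 7.

Discriminant check: Δ ∝ 4a³ + 27b² = 4·2³ + 27·7² = 4·8 + 27·49 ≡ 2 (mod 11). Nonzero ⇒ E is nonsingular.
For each x ∈ F_11, compute rhs = x³ + 2·x + 7 mod 11, then count y ∈ F_11 with y² ≡ rhs.
  x = 0: rhs = 7, matching y values: none (0 points).
  x = 1: rhs = 10, matching y values: none (0 points).
  x = 2: rhs = 8, matching y values: none (0 points).
  x = 3: rhs = 7, matching y values: none (0 points).
  x = 4: rhs = 2, matching y values: none (0 points).
  x = 5: rhs = 10, matching y values: none (0 points).
  x = 6: rhs = 4, matching y values: 2, 9 (2 points).
  x = 7: rhs = 1, matching y values: 1, 10 (2 points).
  x = 8: rhs = 7, matching y values: none (0 points).
  x = 9: rhs = 6, matching y values: none (0 points).
  x = 10: rhs = 4, matching y values: 2, 9 (2 points).
Total affine count: 6.
Full point count |E(F_11)| = 6 + 1 = 7.
Hasse bound: |7 − (11+1)| = |-5| = 5 ≤ 2√11 ≈ 6.6332 ✓.


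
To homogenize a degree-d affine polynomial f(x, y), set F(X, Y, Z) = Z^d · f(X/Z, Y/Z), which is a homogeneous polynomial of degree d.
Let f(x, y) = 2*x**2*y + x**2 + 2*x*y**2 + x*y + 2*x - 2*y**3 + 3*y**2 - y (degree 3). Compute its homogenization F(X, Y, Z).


F(X, Y, Z) = 2*X**2*Y + X**2*Z + 2*X*Y**2 + X*Y*Z + 2*X*Z**2 - 2*Y**3 + 3*Y**2*Z - Y*Z**2

deg(f) = 3.
Substitute x = X/Z, y = Y/Z into f, then multiply by Z^3.
  monomial 2·x^2·y^1 ↦ 2·X^2·Y^1·Z^0.
  monomial 1·x^2·y^0 ↦ 1·X^2·Y^0·Z^1.
  monomial 2·x^1·y^2 ↦ 2·X^1·Y^2·Z^0.
  monomial 1·x^1·y^1 ↦ 1·X^1·Y^1·Z^1.
  monomial 2·x^1·y^0 ↦ 2·X^1·Y^0·Z^2.
  monomial -2·x^0·y^3 ↦ -2·X^0·Y^3·Z^0.
  monomial 3·x^0·y^2 ↦ 3·X^0·Y^2·Z^1.
  monomial -1·x^0·y^1 ↦ -1·X^0·Y^1·Z^2.
Collecting: F(X, Y, Z) = 2*X**2*Y + X**2*Z + 2*X*Y**2 + X*Y*Z + 2*X*Z**2 - 2*Y**3 + 3*Y**2*Z - Y*Z**2.


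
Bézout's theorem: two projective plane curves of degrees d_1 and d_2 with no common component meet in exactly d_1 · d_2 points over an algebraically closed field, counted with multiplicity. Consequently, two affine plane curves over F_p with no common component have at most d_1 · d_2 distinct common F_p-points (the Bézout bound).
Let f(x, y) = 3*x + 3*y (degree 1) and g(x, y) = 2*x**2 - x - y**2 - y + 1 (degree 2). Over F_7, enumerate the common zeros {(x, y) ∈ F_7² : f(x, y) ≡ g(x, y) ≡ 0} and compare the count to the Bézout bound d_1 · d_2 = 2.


Common zeros: ∅; count = 0; Bézout bound = 2.

deg(f) = 1, deg(g) = 2, so Bézout bound = 2.
Scan x ∈ F_7. For each x, list the y ∈ F_7 with f(x, y) ≡ 0 and those with g(x, y) ≡ 0 (mod 7); the common zeros in that column are the intersection.
  x = 0: f ≡ 0 at y ∈ {0}; g ≡ 0 at y ∈ ∅; common: ∅.
  x = 1: f ≡ 0 at y ∈ {6}; g ≡ 0 at y ∈ {1, 5}; common: ∅.
  x = 2: f ≡ 0 at y ∈ {5}; g ≡ 0 at y ∈ {0, 6}; common: ∅.
  x = 3: f ≡ 0 at y ∈ {4}; g ≡ 0 at y ∈ {1, 5}; common: ∅.
  x = 4: f ≡ 0 at y ∈ {3}; g ≡ 0 at y ∈ ∅; common: ∅.
  x = 5: f ≡ 0 at y ∈ {2}; g ≡ 0 at y ∈ ∅; common: ∅.
  x = 6: f ≡ 0 at y ∈ {1}; g ≡ 0 at y ∈ ∅; common: ∅.
Collecting: common zeros = ∅, so the count is 0.
Comparison with the Bézout bound: 0 ≤ 2 = deg(f)·deg(g), as expected for curves with no common component (the affine F_7-count falls short of the bound because intersections may lie at infinity, over extension fields, or carry multiplicity).


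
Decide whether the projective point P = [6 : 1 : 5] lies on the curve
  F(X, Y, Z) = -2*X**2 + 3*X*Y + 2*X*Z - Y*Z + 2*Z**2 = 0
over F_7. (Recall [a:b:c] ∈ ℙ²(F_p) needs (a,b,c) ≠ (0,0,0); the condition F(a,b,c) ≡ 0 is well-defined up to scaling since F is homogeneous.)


F(6,1,5) ≡ 2 (mod 7); P is NOT on the curve.

Evaluate F(6, 1, 5) term-by-term (mod 7).
  -2*X**2 ↦ -2·36·1·1 = -72
  3*X*Y ↦ 3·6·1·1 = 18
  2*X*Z ↦ 2·6·1·5 = 60
  -Y*Z ↦ -1·1·1·5 = -5
  2*Z**2 ↦ 2·1·1·25 = 50
Sum: F(6, 1, 5) = (-72) + (18) + (60) + (-5) + (50) = 51.
Reducing mod 7: 51 ≡ 2 (mod 7).
Since F(a, b, c) ≡ 2 ≠ 0 (mod 7), P does NOT lie on the curve.


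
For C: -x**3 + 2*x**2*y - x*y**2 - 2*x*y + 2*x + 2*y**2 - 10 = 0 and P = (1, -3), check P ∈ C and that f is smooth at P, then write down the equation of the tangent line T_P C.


Tangent line at P: -16*x - 6*y - 2 = 0.

Step 1: f(1, -3) = 0, so P lies on C.
Step 2: partial derivatives
  f_x(x, y) = -3*x**2 + 4*x*y - y**2 - 2*y + 2, f_y(x, y) = 2*x**2 - 2*x*y - 2*x + 4*y.
  f_x(P) = -16, f_y(P) = -6 (gradient nonzero, so P is smooth).
Step 3: tangent line at P: -16·(x − 1) + -6·(y − -3) = 0.
Expanding: -16*x - 6*y - 2 = 0.


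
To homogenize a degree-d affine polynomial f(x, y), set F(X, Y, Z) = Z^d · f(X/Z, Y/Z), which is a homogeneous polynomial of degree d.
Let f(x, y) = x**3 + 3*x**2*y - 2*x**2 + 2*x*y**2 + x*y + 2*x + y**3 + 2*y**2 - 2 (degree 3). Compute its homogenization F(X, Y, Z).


F(X, Y, Z) = X**3 + 3*X**2*Y - 2*X**2*Z + 2*X*Y**2 + X*Y*Z + 2*X*Z**2 + Y**3 + 2*Y**2*Z - 2*Z**3

deg(f) = 3.
Substitute x = X/Z, y = Y/Z into f, then multiply by Z^3.
  monomial 1·x^3·y^0 ↦ 1·X^3·Y^0·Z^0.
  monomial 3·x^2·y^1 ↦ 3·X^2·Y^1·Z^0.
  monomial -2·x^2·y^0 ↦ -2·X^2·Y^0·Z^1.
  monomial 2·x^1·y^2 ↦ 2·X^1·Y^2·Z^0.
  monomial 1·x^1·y^1 ↦ 1·X^1·Y^1·Z^1.
  monomial 2·x^1·y^0 ↦ 2·X^1·Y^0·Z^2.
  monomial 1·x^0·y^3 ↦ 1·X^0·Y^3·Z^0.
  monomial 2·x^0·y^2 ↦ 2·X^0·Y^2·Z^1.
  monomial -2·x^0·y^0 ↦ -2·X^0·Y^0·Z^3.
Collecting: F(X, Y, Z) = X**3 + 3*X**2*Y - 2*X**2*Z + 2*X*Y**2 + X*Y*Z + 2*X*Z**2 + Y**3 + 2*Y**2*Z - 2*Z**3.


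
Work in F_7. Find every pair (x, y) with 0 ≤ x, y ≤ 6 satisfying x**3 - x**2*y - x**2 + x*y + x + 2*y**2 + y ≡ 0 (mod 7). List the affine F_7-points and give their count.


Affine F_7-points: {(0, 0), (0, 3), (1, 5), (2, 1), (2, 3), (3, 0), (3, 6), (5, 0), (5, 6), (6, 5), (6, 6)}; count = 11.

For each of the 49 pairs (x, y) ∈ F_7², evaluate f(x, y) mod 7. Record the zeros.
  x = 0: [0↦0, 1↦3, 2↦3, 3↦0, 4↦1, 5↦6, 6↦1]  zeros at y ∈ {0, 3}
  x = 1: [0↦1, 1↦4, 2↦4, 3↦1, 4↦2, 5↦0, 6↦2]  zeros at y ∈ {5}
  x = 2: [0↦6, 1↦0, 2↦5, 3↦0, 4↦6, 5↦2, 6↦2]  zeros at y ∈ {1, 3}
  x = 3: [0↦0, 1↦4, 2↦5, 3↦3, 4↦5, 5↦4, 6↦0]  zeros at y ∈ {0, 6}
  x = 4: [0↦3, 1↦1, 2↦3, 3↦2, 4↦5, 5↦5, 6↦2]  zeros at y ∈ ∅
  x = 5: [0↦0, 1↦4, 2↦5, 3↦3, 4↦5, 5↦4, 6↦0]  zeros at y ∈ {0, 6}
  x = 6: [0↦4, 1↦5, 2↦3, 3↦5, 4↦4, 5↦0, 6↦0]  zeros at y ∈ {5, 6}
Collecting zeros: affine points = {(0, 0), (0, 3), (1, 5), (2, 1), (2, 3), (3, 0), (3, 6), (5, 0), (5, 6), (6, 5), (6, 6)}.
Total count |C(F_7)_aff| = 11.


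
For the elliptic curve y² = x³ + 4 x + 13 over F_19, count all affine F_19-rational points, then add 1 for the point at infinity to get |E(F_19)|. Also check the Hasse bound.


Affine points = {(4, 6), (4, 13), (5, 5), (5, 14), (6, 5), (6, 14), (7, 2), (7, 17), (8, 5), (8, 14), (11, 1), (11, 18), (13, 1), (13, 18), (14, 1), (14, 18), (15, 3), (15, 16), (17, 4), (17, 15)}; affine count = 20; |E(F_19)| = 21.

Discriminant check: Δ ∝ 4a³ + 27b² = 4·4³ + 27·13² = 4·64 + 27·169 ≡ 12 (mod 19). Nonzero ⇒ E is nonsingular.
For each x ∈ F_19, compute rhs = x³ + 4·x + 13 mod 19, then count y ∈ F_19 with y² ≡ rhs.
  x = 0: rhs = 13, matching y values: none (0 points).
  x = 1: rhs = 18, matching y values: none (0 points).
  x = 2: rhs = 10, matching y values: none (0 points).
  x = 3: rhs = 14, matching y values: none (0 points).
  x = 4: rhs = 17, matching y values: 6, 13 (2 points).
  x = 5: rhs = 6, matching y values: 5, 14 (2 points).
  x = 6: rhs = 6, matching y values: 5, 14 (2 points).
  x = 7: rhs = 4, matching y values: 2, 17 (2 points).
  x = 8: rhs = 6, matching y values: 5, 14 (2 points).
  x = 9: rhs = 18, matching y values: none (0 points).
  x = 10: rhs = 8, matching y values: none (0 points).
  x = 11: rhs = 1, matching y values: 1, 18 (2 points).
  x = 12: rhs = 3, matching y values: none (0 points).
  x = 13: rhs = 1, matching y values: 1, 18 (2 points).
  x = 14: rhs = 1, matching y values: 1, 18 (2 points).
  x = 15: rhs = 9, matching y values: 3, 16 (2 points).
  x = 16: rhs = 12, matching y values: none (0 points).
  x = 17: rhs = 16, matching y values: 4, 15 (2 points).
  x = 18: rhs = 8, matching y values: none (0 points).
Total affine count: 20.
Full point count |E(F_19)| = 20 + 1 = 21.
Hasse bound: |21 − (19+1)| = |1| = 1 ≤ 2√19 ≈ 8.7178 ✓.


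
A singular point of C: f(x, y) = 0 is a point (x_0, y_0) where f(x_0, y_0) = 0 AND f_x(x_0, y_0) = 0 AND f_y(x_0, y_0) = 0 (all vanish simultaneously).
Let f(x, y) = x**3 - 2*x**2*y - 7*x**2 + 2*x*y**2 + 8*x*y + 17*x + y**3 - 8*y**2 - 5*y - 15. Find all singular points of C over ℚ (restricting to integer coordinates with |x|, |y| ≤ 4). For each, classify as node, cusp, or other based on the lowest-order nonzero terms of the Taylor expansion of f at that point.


Singular points: {(3, 1)}; classification: cusp.

Compute partial derivatives:
  f_x = 3*x**2 - 4*x*y - 14*x + 2*y**2 + 8*y + 17.
  f_y = -2*x**2 + 4*x*y + 8*x + 3*y**2 - 16*y - 5.
Scan x_0 ∈ {−4, ..., 4}. For each x_0, f_y(x_0, y) is a polynomial in y; find its integer roots y ∈ {−4, ..., 4}, then test f_x and f at those candidates.
  x = -4: f_y(-4, y) = 3*y**2 - 32*y - 69; no integer root y with |y| ≤ 4.
  x = -3: f_y(-3, y) = 3*y**2 - 28*y - 47; no integer root y with |y| ≤ 4.
  x = -2: f_y(-2, y) = 3*y**2 - 24*y - 29; no integer root y with |y| ≤ 4.
  x = -1: f_y(-1, y) = 3*y**2 - 20*y - 15; no integer root y with |y| ≤ 4.
  x = 0: f_y(0, y) = 3*y**2 - 16*y - 5; no integer root y with |y| ≤ 4.
  x = 1: f_y(1, y) = 3*y**2 - 12*y + 1; no integer root y with |y| ≤ 4.
  x = 2: f_y(2, y) = 3*y**2 - 8*y + 3; no integer root y with |y| ≤ 4.
  x = 3: f_y(3, y) = 3*y**2 - 4*y + 1; vanishes at y ∈ {1}. (3, 1): f_x = 0, f = 0 — SINGULAR.
  x = 4: f_y(4, y) = 3*y**2 - 5; no integer root y with |y| ≤ 4.
Only singular point on the grid: (3, 1).
Classify: substitute x = 3 + u, y = 1 + v and expand: f = u**3 - 2*u**2*v + 2*u*v**2 + v**3 + v**2.
No constant or linear terms (consistent with a singular point). Quadratic part: v**2. Cubic part: u**3 - 2*u**2*v + 2*u*v**2 + v**3.
The quadratic part v**2 is a perfect square, so there is a single (double) tangent line v = 0, i.e. y = 1. Restricting the cubic part to that line (v = 0) leaves u**3 ≠ 0, so f is not divisible by v and the branch is v² ≈ -u**3 to lowest order — this is a cusp.
Classification: cusp.


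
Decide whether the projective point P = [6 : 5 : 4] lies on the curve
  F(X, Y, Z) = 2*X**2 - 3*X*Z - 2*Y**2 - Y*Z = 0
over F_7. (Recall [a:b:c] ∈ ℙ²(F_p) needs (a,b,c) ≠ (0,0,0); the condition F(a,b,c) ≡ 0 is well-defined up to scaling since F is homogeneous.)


F(6,5,4) ≡ 0 (mod 7); P is on the curve.

Evaluate F(6, 5, 4) term-by-term (mod 7).
  2*X**2 ↦ 2·36·1·1 = 72
  -3*X*Z ↦ -3·6·1·4 = -72
  -2*Y**2 ↦ -2·1·25·1 = -50
  -Y*Z ↦ -1·1·5·4 = -20
Sum: F(6, 5, 4) = (72) + (-72) + (-50) + (-20) = -70.
Reducing mod 7: -70 ≡ 0 (mod 7).
Since F(a, b, c) ≡ 0 (mod 7), P lies on the curve.


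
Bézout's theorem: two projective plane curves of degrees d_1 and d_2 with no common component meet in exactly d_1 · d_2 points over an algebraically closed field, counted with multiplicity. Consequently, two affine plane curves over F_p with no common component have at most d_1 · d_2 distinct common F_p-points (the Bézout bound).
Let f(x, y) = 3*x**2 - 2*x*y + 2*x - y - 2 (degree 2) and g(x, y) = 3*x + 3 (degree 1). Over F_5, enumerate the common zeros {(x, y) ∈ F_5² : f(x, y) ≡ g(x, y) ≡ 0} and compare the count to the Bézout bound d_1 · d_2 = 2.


Common zeros: {(4, 1)}; count = 1; Bézout bound = 2.

deg(f) = 2, deg(g) = 1, so Bézout bound = 2.
Scan x ∈ F_5. For each x, list the y ∈ F_5 with f(x, y) ≡ 0 and those with g(x, y) ≡ 0 (mod 5); the common zeros in that column are the intersection.
  x = 0: f ≡ 0 at y ∈ {3}; g ≡ 0 at y ∈ ∅; common: ∅.
  x = 1: f ≡ 0 at y ∈ {1}; g ≡ 0 at y ∈ ∅; common: ∅.
  x = 2: f ≡ 0 at y ∈ ∅; g ≡ 0 at y ∈ ∅; common: ∅.
  x = 3: f ≡ 0 at y ∈ {3}; g ≡ 0 at y ∈ ∅; common: ∅.
  x = 4: f ≡ 0 at y ∈ {1}; g ≡ 0 at y ∈ {0, 1, 2, 3, 4}; common: {1}.
Collecting: common zeros = {(4, 1)}, so the count is 1.
Comparison with the Bézout bound: 1 ≤ 2 = deg(f)·deg(g), as expected for curves with no common component (the affine F_5-count falls short of the bound because intersections may lie at infinity, over extension fields, or carry multiplicity).


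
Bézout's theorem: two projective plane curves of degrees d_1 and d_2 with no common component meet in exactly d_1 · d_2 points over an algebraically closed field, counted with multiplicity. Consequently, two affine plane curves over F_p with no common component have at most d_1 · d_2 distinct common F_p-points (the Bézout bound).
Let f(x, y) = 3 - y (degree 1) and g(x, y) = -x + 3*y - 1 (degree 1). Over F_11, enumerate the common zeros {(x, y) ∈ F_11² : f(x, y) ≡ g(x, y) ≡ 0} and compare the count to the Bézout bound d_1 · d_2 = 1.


Common zeros: {(8, 3)}; count = 1; Bézout bound = 1.

deg(f) = 1, deg(g) = 1, so Bézout bound = 1.
Scan x ∈ F_11. For each x, list the y ∈ F_11 with f(x, y) ≡ 0 and those with g(x, y) ≡ 0 (mod 11); the common zeros in that column are the intersection.
  x = 0: f ≡ 0 at y ∈ {3}; g ≡ 0 at y ∈ {4}; common: ∅.
  x = 1: f ≡ 0 at y ∈ {3}; g ≡ 0 at y ∈ {8}; common: ∅.
  x = 2: f ≡ 0 at y ∈ {3}; g ≡ 0 at y ∈ {1}; common: ∅.
  x = 3: f ≡ 0 at y ∈ {3}; g ≡ 0 at y ∈ {5}; common: ∅.
  x = 4: f ≡ 0 at y ∈ {3}; g ≡ 0 at y ∈ {9}; common: ∅.
  x = 5: f ≡ 0 at y ∈ {3}; g ≡ 0 at y ∈ {2}; common: ∅.
  x = 6: f ≡ 0 at y ∈ {3}; g ≡ 0 at y ∈ {6}; common: ∅.
  x = 7: f ≡ 0 at y ∈ {3}; g ≡ 0 at y ∈ {10}; common: ∅.
  x = 8: f ≡ 0 at y ∈ {3}; g ≡ 0 at y ∈ {3}; common: {3}.
  x = 9: f ≡ 0 at y ∈ {3}; g ≡ 0 at y ∈ {7}; common: ∅.
  x = 10: f ≡ 0 at y ∈ {3}; g ≡ 0 at y ∈ {0}; common: ∅.
Collecting: common zeros = {(8, 3)}, so the count is 1.
Comparison with the Bézout bound: 1 ≤ 1 = deg(f)·deg(g), as expected for curves with no common component (the bound is attained).


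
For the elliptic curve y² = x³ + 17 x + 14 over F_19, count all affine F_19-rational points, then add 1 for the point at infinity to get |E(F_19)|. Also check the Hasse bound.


Affine points = {(3, 4), (3, 15), (6, 3), (6, 16), (7, 1), (7, 18), (8, 4), (8, 15), (10, 5), (10, 14), (13, 0)}; affine count = 11; |E(F_19)| = 12.

Discriminant check: Δ ∝ 4a³ + 27b² = 4·17³ + 27·14² = 4·4913 + 27·196 ≡ 16 (mod 19). Nonzero ⇒ E is nonsingular.
For each x ∈ F_19, compute rhs = x³ + 17·x + 14 mod 19, then count y ∈ F_19 with y² ≡ rhs.
  x = 0: rhs = 14, matching y values: none (0 points).
  x = 1: rhs = 13, matching y values: none (0 points).
  x = 2: rhs = 18, matching y values: none (0 points).
  x = 3: rhs = 16, matching y values: 4, 15 (2 points).
  x = 4: rhs = 13, matching y values: none (0 points).
  x = 5: rhs = 15, matching y values: none (0 points).
  x = 6: rhs = 9, matching y values: 3, 16 (2 points).
  x = 7: rhs = 1, matching y values: 1, 18 (2 points).
  x = 8: rhs = 16, matching y values: 4, 15 (2 points).
  x = 9: rhs = 3, matching y values: none (0 points).
  x = 10: rhs = 6, matching y values: 5, 14 (2 points).
  x = 11: rhs = 12, matching y values: none (0 points).
  x = 12: rhs = 8, matching y values: none (0 points).
  x = 13: rhs = 0, matching y values: 0 (1 points).
  x = 14: rhs = 13, matching y values: none (0 points).
  x = 15: rhs = 15, matching y values: none (0 points).
  x = 16: rhs = 12, matching y values: none (0 points).
  x = 17: rhs = 10, matching y values: none (0 points).
  x = 18: rhs = 15, matching y values: none (0 points).
Total affine count: 11.
Full point count |E(F_19)| = 11 + 1 = 12.
Hasse bound: |12 − (19+1)| = |-8| = 8 ≤ 2√19 ≈ 8.7178 ✓.


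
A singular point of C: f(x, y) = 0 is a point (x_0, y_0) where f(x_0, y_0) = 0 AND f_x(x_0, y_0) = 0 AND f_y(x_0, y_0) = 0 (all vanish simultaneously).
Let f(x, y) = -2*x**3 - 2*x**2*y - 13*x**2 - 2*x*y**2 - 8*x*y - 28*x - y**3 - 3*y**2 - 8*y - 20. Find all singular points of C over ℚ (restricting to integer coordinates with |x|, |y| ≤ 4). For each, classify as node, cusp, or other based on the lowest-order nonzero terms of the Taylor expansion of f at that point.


Singular points: {(-2, 0)}; classification: node.

Compute partial derivatives:
  f_x = -6*x**2 - 4*x*y - 26*x - 2*y**2 - 8*y - 28.
  f_y = -2*x**2 - 4*x*y - 8*x - 3*y**2 - 6*y - 8.
Scan x_0 ∈ {−4, ..., 4}. For each x_0, f_y(x_0, y) is a polynomial in y; find its integer roots y ∈ {−4, ..., 4}, then test f_x and f at those candidates.
  x = -4: f_y(-4, y) = -3*y**2 + 10*y - 8; vanishes at y ∈ {2}. (-4, 2): f_x = -12 ≠ 0.
  x = -3: f_y(-3, y) = -3*y**2 + 6*y - 2; no integer root y with |y| ≤ 4.
  x = -2: f_y(-2, y) = -3*y**2 + 2*y; vanishes at y ∈ {0}. (-2, 0): f_x = 0, f = 0 — SINGULAR.
  x = -1: f_y(-1, y) = -3*y**2 - 2*y - 2; no integer root y with |y| ≤ 4.
  x = 0: f_y(0, y) = -3*y**2 - 6*y - 8; no integer root y with |y| ≤ 4.
  x = 1: f_y(1, y) = -3*y**2 - 10*y - 18; no integer root y with |y| ≤ 4.
  x = 2: f_y(2, y) = -3*y**2 - 14*y - 32; no integer root y with |y| ≤ 4.
  x = 3: f_y(3, y) = -3*y**2 - 18*y - 50; no integer root y with |y| ≤ 4.
  x = 4: f_y(4, y) = -3*y**2 - 22*y - 72; no integer root y with |y| ≤ 4.
Only singular point on the grid: (-2, 0).
Classify: substitute x = -2 + u, y = 0 + v and expand: f = -2*u**3 - 2*u**2*v - u**2 - 2*u*v**2 - v**3 + v**2.
No constant or linear terms (consistent with a singular point). Quadratic part: -u**2 + v**2. Cubic part: -2*u**3 - 2*u**2*v - 2*u*v**2 - v**3.
The quadratic part v**2 - u**2 = (v − u)(v + u) splits into two distinct linear factors, so there are two distinct tangent lines y − 0 = ±(x − -2) — this is a node (ordinary double point).
Classification: node.


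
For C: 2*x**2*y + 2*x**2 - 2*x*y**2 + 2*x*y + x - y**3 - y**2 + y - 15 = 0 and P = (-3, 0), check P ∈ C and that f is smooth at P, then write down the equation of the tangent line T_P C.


Tangent line at P: -11*x + 13*y - 33 = 0.

Step 1: f(-3, 0) = 0, so P lies on C.
Step 2: partial derivatives
  f_x(x, y) = 4*x*y + 4*x - 2*y**2 + 2*y + 1, f_y(x, y) = 2*x**2 - 4*x*y + 2*x - 3*y**2 - 2*y + 1.
  f_x(P) = -11, f_y(P) = 13 (gradient nonzero, so P is smooth).
Step 3: tangent line at P: -11·(x − -3) + 13·(y − 0) = 0.
Expanding: -11*x + 13*y - 33 = 0.


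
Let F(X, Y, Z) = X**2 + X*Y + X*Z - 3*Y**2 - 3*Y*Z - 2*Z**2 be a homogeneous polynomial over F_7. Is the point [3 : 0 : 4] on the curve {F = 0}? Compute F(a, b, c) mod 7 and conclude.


F(3,0,4) ≡ 3 (mod 7); P is NOT on the curve.

Evaluate F(3, 0, 4) term-by-term (mod 7).
  X**2 ↦ 1·9·1·1 = 9
  X*Y ↦ 1·3·0·1 = 0
  X*Z ↦ 1·3·1·4 = 12
  -3*Y**2 ↦ -3·1·0·1 = 0
  -3*Y*Z ↦ -3·1·0·4 = 0
  -2*Z**2 ↦ -2·1·1·16 = -32
Sum: F(3, 0, 4) = (9) + (0) + (12) + (0) + (0) + (-32) = -11.
Reducing mod 7: -11 ≡ 3 (mod 7).
Since F(a, b, c) ≡ 3 ≠ 0 (mod 7), P does NOT lie on the curve.


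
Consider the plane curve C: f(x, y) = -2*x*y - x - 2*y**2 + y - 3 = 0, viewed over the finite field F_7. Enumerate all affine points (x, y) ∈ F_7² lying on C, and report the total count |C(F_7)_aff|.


Affine F_7-points: {(1, 1), (1, 2), (2, 4), (2, 5), (4, 0), (6, 6)}; count = 6.

For each of the 49 pairs (x, y) ∈ F_7², evaluate f(x, y) mod 7. Record the zeros.
  x = 0: [0↦4, 1↦3, 2↦5, 3↦3, 4↦4, 5↦1, 6↦1]  zeros at y ∈ ∅
  x = 1: [0↦3, 1↦0, 2↦0, 3↦3, 4↦2, 5↦4, 6↦2]  zeros at y ∈ {1, 2}
  x = 2: [0↦2, 1↦4, 2↦2, 3↦3, 4↦0, 5↦0, 6↦3]  zeros at y ∈ {4, 5}
  x = 3: [0↦1, 1↦1, 2↦4, 3↦3, 4↦5, 5↦3, 6↦4]  zeros at y ∈ ∅
  x = 4: [0↦0, 1↦5, 2↦6, 3↦3, 4↦3, 5↦6, 6↦5]  zeros at y ∈ {0}
  x = 5: [0↦6, 1↦2, 2↦1, 3↦3, 4↦1, 5↦2, 6↦6]  zeros at y ∈ ∅
  x = 6: [0↦5, 1↦6, 2↦3, 3↦3, 4↦6, 5↦5, 6↦0]  zeros at y ∈ {6}
Collecting zeros: affine points = {(1, 1), (1, 2), (2, 4), (2, 5), (4, 0), (6, 6)}.
Total count |C(F_7)_aff| = 6.


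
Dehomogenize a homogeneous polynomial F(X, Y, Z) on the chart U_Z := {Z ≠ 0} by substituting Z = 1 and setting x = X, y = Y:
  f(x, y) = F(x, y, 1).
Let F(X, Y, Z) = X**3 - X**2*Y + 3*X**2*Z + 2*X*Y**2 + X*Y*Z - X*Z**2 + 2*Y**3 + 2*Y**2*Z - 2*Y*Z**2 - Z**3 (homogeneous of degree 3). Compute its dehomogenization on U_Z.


f(x, y) = x**3 - x**2*y + 3*x**2 + 2*x*y**2 + x*y - x + 2*y**3 + 2*y**2 - 2*y - 1

On U_Z we set Z = 1. Each monomial c·X^i·Y^j·Z^k in F becomes c·x^i·y^j·1^k = c·x^i·y^j.
Substituting Z = 1: F(X, Y, 1) = x**3 - x**2*y + 3*x**2 + 2*x*y**2 + x*y - x + 2*y**3 + 2*y**2 - 2*y - 1.
Note: deg(f) ≤ deg(F) = 3; strict inequality happens when F is divisible by Z (lost terms).


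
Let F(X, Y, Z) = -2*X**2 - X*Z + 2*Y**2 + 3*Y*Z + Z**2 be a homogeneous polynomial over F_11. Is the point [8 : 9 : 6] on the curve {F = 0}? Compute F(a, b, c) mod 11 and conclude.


F(8,9,6) ≡ 8 (mod 11); P is NOT on the curve.

Evaluate F(8, 9, 6) term-by-term (mod 11).
  -2*X**2 ↦ -2·64·1·1 = -128
  -X*Z ↦ -1·8·1·6 = -48
  2*Y**2 ↦ 2·1·81·1 = 162
  3*Y*Z ↦ 3·1·9·6 = 162
  Z**2 ↦ 1·1·1·36 = 36
Sum: F(8, 9, 6) = (-128) + (-48) + (162) + (162) + (36) = 184.
Reducing mod 11: 184 ≡ 8 (mod 11).
Since F(a, b, c) ≡ 8 ≠ 0 (mod 11), P does NOT lie on the curve.


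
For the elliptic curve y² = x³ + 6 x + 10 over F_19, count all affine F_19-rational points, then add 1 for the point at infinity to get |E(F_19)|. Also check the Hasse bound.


Affine points = {(1, 6), (1, 13), (2, 7), (2, 12), (3, 6), (3, 13), (8, 0), (10, 5), (10, 14), (11, 1), (11, 18), (12, 9), (12, 10), (13, 9), (13, 10), (14, 8), (14, 11), (15, 6), (15, 13), (17, 3), (17, 16)}; affine count = 21; |E(F_19)| = 22.

Discriminant check: Δ ∝ 4a³ + 27b² = 4·6³ + 27·10² = 4·216 + 27·100 ≡ 11 (mod 19). Nonzero ⇒ E is nonsingular.
For each x ∈ F_19, compute rhs = x³ + 6·x + 10 mod 19, then count y ∈ F_19 with y² ≡ rhs.
  x = 0: rhs = 10, matching y values: none (0 points).
  x = 1: rhs = 17, matching y values: 6, 13 (2 points).
  x = 2: rhs = 11, matching y values: 7, 12 (2 points).
  x = 3: rhs = 17, matching y values: 6, 13 (2 points).
  x = 4: rhs = 3, matching y values: none (0 points).
  x = 5: rhs = 13, matching y values: none (0 points).
  x = 6: rhs = 15, matching y values: none (0 points).
  x = 7: rhs = 15, matching y values: none (0 points).
  x = 8: rhs = 0, matching y values: 0 (1 points).
  x = 9: rhs = 14, matching y values: none (0 points).
  x = 10: rhs = 6, matching y values: 5, 14 (2 points).
  x = 11: rhs = 1, matching y values: 1, 18 (2 points).
  x = 12: rhs = 5, matching y values: 9, 10 (2 points).
  x = 13: rhs = 5, matching y values: 9, 10 (2 points).
  x = 14: rhs = 7, matching y values: 8, 11 (2 points).
  x = 15: rhs = 17, matching y values: 6, 13 (2 points).
  x = 16: rhs = 3, matching y values: none (0 points).
  x = 17: rhs = 9, matching y values: 3, 16 (2 points).
  x = 18: rhs = 3, matching y values: none (0 points).
Total affine count: 21.
Full point count |E(F_19)| = 21 + 1 = 22.
Hasse bound: |22 − (19+1)| = |2| = 2 ≤ 2√19 ≈ 8.7178 ✓.


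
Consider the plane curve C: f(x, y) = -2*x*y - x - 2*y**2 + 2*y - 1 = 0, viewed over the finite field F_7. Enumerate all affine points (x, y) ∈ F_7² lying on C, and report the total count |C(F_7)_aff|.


Affine F_7-points: {(2, 1), (2, 5), (5, 4), (5, 6), (6, 0), (6, 2)}; count = 6.

For each of the 49 pairs (x, y) ∈ F_7², evaluate f(x, y) mod 7. Record the zeros.
  x = 0: [0↦6, 1↦6, 2↦2, 3↦1, 4↦3, 5↦1, 6↦2]  zeros at y ∈ ∅
  x = 1: [0↦5, 1↦3, 2↦4, 3↦1, 4↦1, 5↦4, 6↦3]  zeros at y ∈ ∅
  x = 2: [0↦4, 1↦0, 2↦6, 3↦1, 4↦6, 5↦0, 6↦4]  zeros at y ∈ {1, 5}
  x = 3: [0↦3, 1↦4, 2↦1, 3↦1, 4↦4, 5↦3, 6↦5]  zeros at y ∈ ∅
  x = 4: [0↦2, 1↦1, 2↦3, 3↦1, 4↦2, 5↦6, 6↦6]  zeros at y ∈ ∅
  x = 5: [0↦1, 1↦5, 2↦5, 3↦1, 4↦0, 5↦2, 6↦0]  zeros at y ∈ {4, 6}
  x = 6: [0↦0, 1↦2, 2↦0, 3↦1, 4↦5, 5↦5, 6↦1]  zeros at y ∈ {0, 2}
Collecting zeros: affine points = {(2, 1), (2, 5), (5, 4), (5, 6), (6, 0), (6, 2)}.
Total count |C(F_7)_aff| = 6.


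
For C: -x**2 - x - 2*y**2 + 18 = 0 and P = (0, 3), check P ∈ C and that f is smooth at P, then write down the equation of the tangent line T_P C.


Tangent line at P: -x - 12*y + 36 = 0.

Step 1: f(0, 3) = 0, so P lies on C.
Step 2: partial derivatives
  f_x(x, y) = -2*x - 1, f_y(x, y) = -4*y.
  f_x(P) = -1, f_y(P) = -12 (gradient nonzero, so P is smooth).
Step 3: tangent line at P: -1·(x − 0) + -12·(y − 3) = 0.
Expanding: -x - 12*y + 36 = 0.


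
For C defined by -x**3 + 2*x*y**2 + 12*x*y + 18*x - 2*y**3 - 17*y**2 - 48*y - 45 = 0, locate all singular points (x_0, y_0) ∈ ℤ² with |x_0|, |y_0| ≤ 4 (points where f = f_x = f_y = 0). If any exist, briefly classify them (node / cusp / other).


Singular points: {(0, -3)}; classification: cusp.

Compute partial derivatives:
  f_x = -3*x**2 + 2*y**2 + 12*y + 18.
  f_y = 4*x*y + 12*x - 6*y**2 - 34*y - 48.
Scan x_0 ∈ {−4, ..., 4}. For each x_0, f_y(x_0, y) is a polynomial in y; find its integer roots y ∈ {−4, ..., 4}, then test f_x and f at those candidates.
  x = -4: f_y(-4, y) = -6*y**2 - 50*y - 96; vanishes at y ∈ {-3}. (-4, -3): f_x = -48 ≠ 0.
  x = -3: f_y(-3, y) = -6*y**2 - 46*y - 84; vanishes at y ∈ {-3}. (-3, -3): f_x = -27 ≠ 0.
  x = -2: f_y(-2, y) = -6*y**2 - 42*y - 72; vanishes at y ∈ {-4, -3}. (-2, -4): f_x = -10 ≠ 0; (-2, -3): f_x = -12 ≠ 0.
  x = -1: f_y(-1, y) = -6*y**2 - 38*y - 60; vanishes at y ∈ {-3}. (-1, -3): f_x = -3 ≠ 0.
  x = 0: f_y(0, y) = -6*y**2 - 34*y - 48; vanishes at y ∈ {-3}. (0, -3): f_x = 0, f = 0 — SINGULAR.
  x = 1: f_y(1, y) = -6*y**2 - 30*y - 36; vanishes at y ∈ {-3, -2}. (1, -3): f_x = -3 ≠ 0; (1, -2): f_x = -1 ≠ 0.
  x = 2: f_y(2, y) = -6*y**2 - 26*y - 24; vanishes at y ∈ {-3}. (2, -3): f_x = -12 ≠ 0.
  x = 3: f_y(3, y) = -6*y**2 - 22*y - 12; vanishes at y ∈ {-3}. (3, -3): f_x = -27 ≠ 0.
  x = 4: f_y(4, y) = -6*y**2 - 18*y; vanishes at y ∈ {-3, 0}. (4, -3): f_x = -48 ≠ 0; (4, 0): f_x = -30 ≠ 0.
Only singular point on the grid: (0, -3).
Classify: substitute x = 0 + u, y = -3 + v and expand: f = -u**3 + 2*u*v**2 - 2*v**3 + v**2.
No constant or linear terms (consistent with a singular point). Quadratic part: v**2. Cubic part: -u**3 + 2*u*v**2 - 2*v**3.
The quadratic part v**2 is a perfect square, so there is a single (double) tangent line v = 0, i.e. y = -3. Restricting the cubic part to that line (v = 0) leaves -u**3 ≠ 0, so f is not divisible by v and the branch is v² ≈ u**3 to lowest order — this is a cusp.
Classification: cusp.


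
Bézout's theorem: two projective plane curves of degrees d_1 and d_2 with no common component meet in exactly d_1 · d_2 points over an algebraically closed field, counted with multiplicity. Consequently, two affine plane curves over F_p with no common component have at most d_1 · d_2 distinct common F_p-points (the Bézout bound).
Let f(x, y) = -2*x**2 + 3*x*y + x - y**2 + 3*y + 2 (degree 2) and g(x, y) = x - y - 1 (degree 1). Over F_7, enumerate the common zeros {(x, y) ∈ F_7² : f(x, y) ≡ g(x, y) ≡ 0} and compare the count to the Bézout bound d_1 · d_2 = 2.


Common zeros: {(3, 2)}; count = 1; Bézout bound = 2.

deg(f) = 2, deg(g) = 1, so Bézout bound = 2.
Scan x ∈ F_7. For each x, list the y ∈ F_7 with f(x, y) ≡ 0 and those with g(x, y) ≡ 0 (mod 7); the common zeros in that column are the intersection.
  x = 0: f ≡ 0 at y ∈ ∅; g ≡ 0 at y ∈ {6}; common: ∅.
  x = 1: f ≡ 0 at y ∈ ∅; g ≡ 0 at y ∈ {0}; common: ∅.
  x = 2: f ≡ 0 at y ∈ {3, 6}; g ≡ 0 at y ∈ {1}; common: ∅.
  x = 3: f ≡ 0 at y ∈ {2, 3}; g ≡ 0 at y ∈ {2}; common: {2}.
  x = 4: f ≡ 0 at y ∈ {2, 6}; g ≡ 0 at y ∈ {3}; common: ∅.
  x = 5: f ≡ 0 at y ∈ ∅; g ≡ 0 at y ∈ {4}; common: ∅.
  x = 6: f ≡ 0 at y ∈ ∅; g ≡ 0 at y ∈ {5}; common: ∅.
Collecting: common zeros = {(3, 2)}, so the count is 1.
Comparison with the Bézout bound: 1 ≤ 2 = deg(f)·deg(g), as expected for curves with no common component (the affine F_7-count falls short of the bound because intersections may lie at infinity, over extension fields, or carry multiplicity).
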